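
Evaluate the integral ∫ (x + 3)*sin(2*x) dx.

Use integration by parts with u = x + 3, dv = sin(2*x) dx, so v = -cos(2*x)/2.
Apply parts 1 times (tabular method): alternate signs, differentiate u down to 0, integrate dv up.

-x*cos(2*x)/2 + sin(2*x)/4 - 3*cos(2*x)/2 + C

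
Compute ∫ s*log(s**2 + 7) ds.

Let u = s**2 + 7, so du = (2*s) ds.
The integral becomes (1/2)·∫ log(u) du; integrate by parts with u′=log(u), dv′=du.

s**2*log(s**2 + 7)/2 - s**2/2 + 7*log(s**2 + 7)/2 + C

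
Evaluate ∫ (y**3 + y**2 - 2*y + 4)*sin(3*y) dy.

-y**3*cos(3*y)/3 + y**2*sin(3*y)/3 - y**2*cos(3*y)/3 + 2*y*sin(3*y)/9 + 8*y*cos(3*y)/9 - 8*sin(3*y)/27 - 34*cos(3*y)/27 + C

Use integration by parts with u = y**3 + y**2 - 2*y + 4, dv = sin(3*y) dy, so v = -cos(3*y)/3.
Apply parts 3 times (tabular method): alternate signs, differentiate u down to 0, integrate dv up.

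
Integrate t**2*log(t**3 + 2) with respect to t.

Let u = t**3 + 2, so du = (3*t**2) dt.
The integral becomes (1/3)·∫ log(u) du; integrate by parts with u′=log(u), dv′=du.

t**3*log(t**3 + 2)/3 - t**3/3 + 2*log(t**3 + 2)/3 + C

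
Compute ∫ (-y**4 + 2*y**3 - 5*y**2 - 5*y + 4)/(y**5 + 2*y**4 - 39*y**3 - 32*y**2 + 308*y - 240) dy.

-521*log(y - 5)/1188 + 13*log(y - 2)/72 - log(y - 1)/28 + 22*log(y + 4)/27 - 937*log(y + 6)/616 + C

Factor the denominator: (y - 5)*(y - 2)*(y - 1)*(y + 4)*(y + 6).
Partial-fraction decomposition: -937/(616*(y + 6)) + 22/(27*(y + 4)) - 1/(28*(y - 1)) + 13/(72*(y - 2)) - 521/(1188*(y - 5)).
Integrate each term: A/(y−a) contributes A·log|y−a|.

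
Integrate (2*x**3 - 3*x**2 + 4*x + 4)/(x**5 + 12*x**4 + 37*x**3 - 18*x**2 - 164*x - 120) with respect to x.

log(x - 2)/42 + log(x + 1)/12 - 2*log(x + 2)/3 + 341*log(x + 5)/84 - 7*log(x + 6)/2 + C

Factor the denominator: (x - 2)*(x + 1)*(x + 2)*(x + 5)*(x + 6).
Partial-fraction decomposition: -7/(2*(x + 6)) + 341/(84*(x + 5)) - 2/(3*(x + 2)) + 1/(12*(x + 1)) + 1/(42*(x - 2)).
Integrate each term: A/(x−a) contributes A·log|x−a|.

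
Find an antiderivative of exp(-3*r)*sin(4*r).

-3*exp(-3*r)*sin(4*r)/25 - 4*exp(-3*r)*cos(4*r)/25 + C

Let I denote the integral. Integrate by parts with u = sin(4*r), dv = exp(-3*r) dr, so v = -exp(-3*r)/3: I = -exp(-3*r)*sin(4*r)/3 + (4/3)·∫ exp(-3*r)*cos(4*r) dr.
Apply parts again with u = cos(4*r), dv = exp(-3*r) dr: ∫ exp(-3*r)*cos(4*r) dr = -exp(-3*r)*cos(4*r)/3 − (4/3)·I. Substituting back brings back I: I = -exp(-3*r)*sin(4*r)/3 - 4*exp(-3*r)*cos(4*r)/9 − (16/9)·I.
Solving for I: (1 + 16/9)·I equals the remaining terms, so I = (9/25)·(-exp(-3*r)*sin(4*r)/3 - 4*exp(-3*r)*cos(4*r)/9).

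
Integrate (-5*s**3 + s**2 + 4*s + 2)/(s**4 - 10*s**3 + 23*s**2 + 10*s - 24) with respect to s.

Factor the denominator: (s - 6)*(s - 4)*(s - 1)*(s + 1).
Partial-fraction decomposition: -2/(35*(s + 1)) + 1/(15*(s - 1)) + 143/(15*(s - 4)) - 509/(35*(s - 6)).
Integrate each term: A/(s−a) contributes A·log|s−a|.

-509*log(s - 6)/35 + 143*log(s - 4)/15 + log(s - 1)/15 - 2*log(s + 1)/35 + C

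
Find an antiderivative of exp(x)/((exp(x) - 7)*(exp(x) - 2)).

Let u = e^x, du = e^x dx.
The integral becomes ∫ du/((u-2)(u-7)); decompose into partial fractions.

log(exp(x) - 7)/5 - log(exp(x) - 2)/5 + C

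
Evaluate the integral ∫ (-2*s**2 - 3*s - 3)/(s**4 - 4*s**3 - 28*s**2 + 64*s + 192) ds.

Factor the denominator: (s - 6)*(s - 4)*(s + 2)*(s + 4).
Partial-fraction decomposition: 23/(160*(s + 4)) - 5/(96*(s + 2)) + 47/(96*(s - 4)) - 93/(160*(s - 6)).
Integrate each term: A/(s−a) contributes A·log|s−a|.

-93*log(s - 6)/160 + 47*log(s - 4)/96 - 5*log(s + 2)/96 + 23*log(s + 4)/160 + C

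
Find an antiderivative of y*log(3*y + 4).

Use integration by parts with u = log(3*y + 4), dv = y dy.
Then du = 3/(3*y + 4) dy and v = y**2/2.

y**2*log(3*y + 4)/2 - y**2/4 + 2*y/3 - 8*log(3*y + 4)/9 + C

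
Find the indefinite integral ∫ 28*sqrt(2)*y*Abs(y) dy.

Let u = 2*y**2, so du = (4*y) dy.
Rewriting, the integral becomes 7·∫ √u du = 7·(2/3)u^(3/2).
Substituting back, u = 2*y**2.

28*sqrt(2)*y**2*Abs(y)/3 + C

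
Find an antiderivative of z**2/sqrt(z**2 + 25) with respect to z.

Substitute z = 5·tan(θ), so dz = 5·sec(θ)^2 dθ and the radical becomes sqrt(z**2 + 25) = 5·sec(θ) by the Pythagorean identity.
Integrate the resulting trig expression in θ, then back-substitute tan(θ) = z/5, sec(θ) = sqrt(z**2 + 25)/5 (absorbing any constant into C).

z*sqrt(z**2 + 25)/2 - 25*log(z + sqrt(z**2 + 25))/2 + C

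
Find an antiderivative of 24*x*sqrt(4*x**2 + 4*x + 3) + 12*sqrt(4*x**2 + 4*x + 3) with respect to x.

2*(4*x**2 + 4*x + 3)**(3/2) + C

Let u = 4*x**2 + 4*x + 3, so du = (8*x + 4) dx.
Rewriting, the integral becomes 3·∫ √u du = 3·(2/3)u^(3/2).
Substituting back, u = 4*x**2 + 4*x + 3.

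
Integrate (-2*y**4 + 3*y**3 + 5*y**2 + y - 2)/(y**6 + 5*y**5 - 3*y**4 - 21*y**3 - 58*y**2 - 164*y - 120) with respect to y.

-7*log(y - 3)/416 + 3*log(y + 1)/80 - log(y + 2)/3 + 1507*log(y + 5)/2784 - 431*log(y**2 + 4)/3770 + 241*atan(y/2)/3770 + C

Factor the denominator: (y - 3)*(y + 1)*(y + 2)*(y + 5)*(y**2 + 4).
Partial-fraction decomposition: -(431*y - 241)/(1885*(y**2 + 4)) + 1507/(2784*(y + 5)) - 1/(3*(y + 2)) + 3/(80*(y + 1)) - 7/(416*(y - 3)).
Integrate each term; A/(y−a) gives A·log|y−a|; the (By+D)/(y²+p²) term gives a log and an atan.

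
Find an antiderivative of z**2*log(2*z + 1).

Use integration by parts with u = log(2*z + 1), dv = z**2 dz.
Then du = 2/(2*z + 1) dz and v = z**3/3.

z**3*log(2*z + 1)/3 - z**3/9 + z**2/12 - z/12 + log(2*z + 1)/24 + C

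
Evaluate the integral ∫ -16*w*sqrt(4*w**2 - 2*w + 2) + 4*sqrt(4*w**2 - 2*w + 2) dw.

Let u = 4*w**2 - 2*w + 2, so du = (8*w - 2) dw.
Rewriting, the integral becomes -2·∫ √u du = -2·(2/3)u^(3/2).
Substituting back, u = 4*w**2 - 2*w + 2.

-4*(4*w**2 - 2*w + 2)**(3/2)/3 + C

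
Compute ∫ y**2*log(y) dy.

Use integration by parts with u = log(y), dv = y**2 dy.
Then du = 1/y dy and v = y**3/3.

y**3*log(y)/3 - y**3/9 + C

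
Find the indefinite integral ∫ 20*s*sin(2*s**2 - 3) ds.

Let u = 2*s**2 - 3, so du = (4*s) ds.
Rewriting, the integral becomes 5·∫ sin(u) du = 5·-cos(u).
Substituting back, u = 2*s**2 - 3.

-5*cos(2*s**2 - 3) + C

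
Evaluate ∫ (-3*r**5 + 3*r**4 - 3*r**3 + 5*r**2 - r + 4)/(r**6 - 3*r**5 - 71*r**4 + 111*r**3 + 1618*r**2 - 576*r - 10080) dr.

Factor the denominator: (r - 7)*(r - 6)*(r - 3)*(r + 4)**2*(r + 5).
Partial-fraction decomposition: -1069/(96*(r + 5)) + 580417/(59290*(r + 4)) - 412/(77*(r + 4)**2) - 521/(4704*(r - 3)) + 181/(30*(r - 6)) - 44005/(5808*(r - 7)).
Integrate each term; A/(r−a) gives A·log|r−a|; A/(r−a)² gives −A/(r−a).

-44005*log(r - 7)/5808 + 181*log(r - 6)/30 - 521*log(r - 3)/4704 + 580417*log(r + 4)/59290 - 1069*log(r + 5)/96 + 412/(77*r + 308) + C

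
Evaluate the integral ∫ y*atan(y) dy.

y**2*atan(y)/2 - y/2 + atan(y)/2 + C

Use integration by parts with u = arctan(y), dv = y dy.
Then du = 1/(y**2 + 1) dy.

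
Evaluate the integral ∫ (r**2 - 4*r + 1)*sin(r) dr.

-r**2*cos(r) + 2*r*sin(r) + 4*r*cos(r) - 4*sin(r) + cos(r) + C

Use integration by parts with u = r**2 - 4*r + 1, dv = sin(r) dr, so v = -cos(r).
Apply parts 2 times (tabular method): alternate signs, differentiate u down to 0, integrate dv up.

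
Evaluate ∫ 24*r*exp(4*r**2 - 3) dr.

3*exp(4*r**2 - 3) + C

Let u = 4*r**2 - 3, so du = (8*r) dr.
Rewriting, the integral becomes 3·∫ e^u du = 3·e^u.
Substituting back, u = 4*r**2 - 3.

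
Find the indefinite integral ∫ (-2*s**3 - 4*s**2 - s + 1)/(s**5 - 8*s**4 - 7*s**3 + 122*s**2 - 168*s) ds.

Factor the denominator: s*(s - 7)*(s - 3)*(s - 2)*(s + 4).
Partial-fraction decomposition: 23/(616*(s + 4)) - 11/(20*(s - 2)) + 23/(21*(s - 3)) - 222/(385*(s - 7)) - 1/(168*s).
Integrate each term: A/(s−a) contributes A·log|s−a|.

-log(s)/168 - 222*log(s - 7)/385 + 23*log(s - 3)/21 - 11*log(s - 2)/20 + 23*log(s + 4)/616 + C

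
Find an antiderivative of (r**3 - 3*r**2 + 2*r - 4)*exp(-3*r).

(-9*r**3 + 18*r**2 - 6*r + 34)*exp(-3*r)/27 + C

Use integration by parts with u = r**3 - 3*r**2 + 2*r - 4, dv = exp(-3*r) dr, so v = -exp(-3*r)/3.
Apply parts 3 times (tabular method): alternate signs, differentiate u down to 0, integrate dv up.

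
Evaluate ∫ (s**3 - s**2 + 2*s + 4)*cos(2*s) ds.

s**3*sin(2*s)/2 - s**2*sin(2*s)/2 + 3*s**2*cos(2*s)/4 + s*sin(2*s)/4 - s*cos(2*s)/2 + 9*sin(2*s)/4 + cos(2*s)/8 + C

Use integration by parts with u = s**3 - s**2 + 2*s + 4, dv = cos(2*s) ds, so v = sin(2*s)/2.
Apply parts 3 times (tabular method): alternate signs, differentiate u down to 0, integrate dv up.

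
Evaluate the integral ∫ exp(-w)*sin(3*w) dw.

-exp(-w)*sin(3*w)/10 - 3*exp(-w)*cos(3*w)/10 + C

Let I denote the integral. Integrate by parts with u = sin(3*w), dv = exp(-w) dw, so v = -exp(-w): I = -exp(-w)*sin(3*w) + 3·∫ exp(-w)*cos(3*w) dw.
Apply parts again with u = cos(3*w), dv = exp(-w) dw: ∫ exp(-w)*cos(3*w) dw = -exp(-w)*cos(3*w) − 3·I. Substituting back brings back I: I = -exp(-w)*sin(3*w) - 3*exp(-w)*cos(3*w) − 9·I.
Solving for I: (1 + 9)·I equals the remaining terms, so I = (1/10)·(-exp(-w)*sin(3*w) - 3*exp(-w)*cos(3*w)).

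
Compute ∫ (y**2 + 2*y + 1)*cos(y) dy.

y**2*sin(y) + 2*y*sin(y) + 2*y*cos(y) - sin(y) + 2*cos(y) + C

Use integration by parts with u = y**2 + 2*y + 1, dv = cos(y) dy, so v = sin(y).
Apply parts 2 times (tabular method): alternate signs, differentiate u down to 0, integrate dv up.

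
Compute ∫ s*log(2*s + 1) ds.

s**2*log(2*s + 1)/2 - s**2/4 + s/4 - log(2*s + 1)/8 + C

Use integration by parts with u = log(2*s + 1), dv = s ds.
Then du = 2/(2*s + 1) ds and v = s**2/2.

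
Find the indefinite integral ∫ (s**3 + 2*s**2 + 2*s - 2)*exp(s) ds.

Use integration by parts with u = s**3 + 2*s**2 + 2*s - 2, dv = exp(s) ds, so v = exp(s).
Apply parts 3 times (tabular method): alternate signs, differentiate u down to 0, integrate dv up.

(s**3 - s**2 + 4*s - 6)*exp(s) + C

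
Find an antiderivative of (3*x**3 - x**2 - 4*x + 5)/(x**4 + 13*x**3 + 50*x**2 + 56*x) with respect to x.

5*log(x)/56 + 3*log(x + 2)/4 - 187*log(x + 4)/24 + 209*log(x + 7)/21 + C

Factor the denominator: x*(x + 2)*(x + 4)*(x + 7).
Partial-fraction decomposition: 209/(21*(x + 7)) - 187/(24*(x + 4)) + 3/(4*(x + 2)) + 5/(56*x).
Integrate each term: A/(x−a) contributes A·log|x−a|.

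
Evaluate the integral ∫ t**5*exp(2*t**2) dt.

(2*t**4 - 2*t**2 + 1)*exp(2*t**2)/8 + C

Let u = t², du = 2t dt; rewrite as (1/2)∫ u^2·exp(2u) du.
Now integrate by parts 2 times.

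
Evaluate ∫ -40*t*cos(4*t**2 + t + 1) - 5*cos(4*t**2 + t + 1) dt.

Let u = 4*t**2 + t + 1, so du = (8*t + 1) dt.
Rewriting, the integral becomes -5·∫ cos(u) du = -5·sin(u).
Substituting back, u = 4*t**2 + t + 1.

-5*sin(4*t**2 + t + 1) + C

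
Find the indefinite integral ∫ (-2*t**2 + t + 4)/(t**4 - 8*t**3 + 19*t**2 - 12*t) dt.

-log(t)/3 - 2*log(t - 4) + 11*log(t - 3)/6 + log(t - 1)/2 + C

Factor the denominator: t*(t - 4)*(t - 3)*(t - 1).
Partial-fraction decomposition: 1/(2*(t - 1)) + 11/(6*(t - 3)) - 2/(t - 4) - 1/(3*t).
Integrate each term: A/(t−a) contributes A·log|t−a|.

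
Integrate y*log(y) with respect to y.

y**2*log(y)/2 - y**2/4 + C

Use integration by parts with u = log(y), dv = y dy.
Then du = 1/y dy and v = y**2/2.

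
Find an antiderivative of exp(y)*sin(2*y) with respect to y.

Let I denote the integral. Integrate by parts with u = sin(2*y), dv = exp(y) dy, so v = exp(y): I = exp(y)*sin(2*y) − 2·∫ exp(y)*cos(2*y) dy.
Apply parts again with u = cos(2*y), dv = exp(y) dy: ∫ exp(y)*cos(2*y) dy = exp(y)*cos(2*y) + 2·I. Substituting back brings back I: I = exp(y)*sin(2*y) - 2*exp(y)*cos(2*y) − 4·I.
Solving for I: (1 + 4)·I equals the remaining terms, so I = (1/5)·(exp(y)*sin(2*y) - 2*exp(y)*cos(2*y)).

exp(y)*sin(2*y)/5 - 2*exp(y)*cos(2*y)/5 + C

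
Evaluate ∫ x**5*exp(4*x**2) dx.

(8*x**4 - 4*x**2 + 1)*exp(4*x**2)/64 + C

Let u = x², du = 2x dx; rewrite as (1/2)∫ u^2·exp(4u) du.
Now integrate by parts 2 times.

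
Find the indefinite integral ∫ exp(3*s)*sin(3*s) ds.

Let I denote the integral. Integrate by parts with u = sin(3*s), dv = exp(3*s) ds, so v = exp(3*s)/3: I = exp(3*s)*sin(3*s)/3 − ∫ exp(3*s)*cos(3*s) ds.
Apply parts again with u = cos(3*s), dv = exp(3*s) ds: ∫ exp(3*s)*cos(3*s) ds = exp(3*s)*cos(3*s)/3 + I. Substituting back brings back I: I = exp(3*s)*sin(3*s)/3 - exp(3*s)*cos(3*s)/3 − I.
Solving for I: (1 + 1)·I equals the remaining terms, so I = (1/2)·(exp(3*s)*sin(3*s)/3 - exp(3*s)*cos(3*s)/3).

exp(3*s)*sin(3*s)/6 - exp(3*s)*cos(3*s)/6 + C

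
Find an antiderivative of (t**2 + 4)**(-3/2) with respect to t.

t/(4*sqrt(t**2 + 4)) + C

Substitute t = 2·tan(θ), so dt = 2·sec(θ)^2 dθ and the radical becomes sqrt(t**2 + 4) = 2·sec(θ) by the Pythagorean identity.
Integrate the resulting trig expression in θ, then back-substitute tan(θ) = t/2, sec(θ) = sqrt(t**2 + 4)/2 (absorbing any constant into C).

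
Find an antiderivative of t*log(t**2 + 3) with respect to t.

t**2*log(t**2 + 3)/2 - t**2/2 + 3*log(t**2 + 3)/2 + C

Let u = t**2 + 3, so du = (2*t) dt.
The integral becomes (1/2)·∫ log(u) du; integrate by parts with u′=log(u), dv′=du.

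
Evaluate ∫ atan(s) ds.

Use integration by parts with u = arctan(s), dv = ds.
Then du = 1/(s**2 + 1) ds.

s*atan(s) - log(s**2 + 1)/2 + C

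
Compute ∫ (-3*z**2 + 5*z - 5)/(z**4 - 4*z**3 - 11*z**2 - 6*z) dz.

Factor the denominator: z*(z - 6)*(z + 1)**2.
Partial-fraction decomposition: -27/(49*(z + 1)) - 13/(7*(z + 1)**2) - 83/(294*(z - 6)) + 5/(6*z).
Integrate each term; A/(z−a) gives A·log|z−a|; A/(z−a)² gives −A/(z−a).

5*log(z)/6 - 83*log(z - 6)/294 - 27*log(z + 1)/49 + 13/(7*z + 7) + C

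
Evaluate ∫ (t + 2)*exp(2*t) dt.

(2*t + 3)*exp(2*t)/4 + C

Use integration by parts with u = t + 2, dv = exp(2*t) dt, so v = exp(2*t)/2.
Apply parts 1 times (tabular method): alternate signs, differentiate u down to 0, integrate dv up.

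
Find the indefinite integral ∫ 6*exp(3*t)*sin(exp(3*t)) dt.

-2*cos(exp(3*t)) + C

Let u = exp(3*t), so du = (3*exp(3*t)) dt.
Rewriting, the integral becomes 2·∫ sin(u) du = 2·-cos(u).
Substituting back, u = exp(3*t).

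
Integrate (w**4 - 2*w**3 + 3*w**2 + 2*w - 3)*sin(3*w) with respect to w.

Use integration by parts with u = w**4 - 2*w**3 + 3*w**2 + 2*w - 3, dv = sin(3*w) dw, so v = -cos(3*w)/3.
Apply parts 4 times (tabular method): alternate signs, differentiate u down to 0, integrate dv up.

-w**4*cos(3*w)/3 + 4*w**3*sin(3*w)/9 + 2*w**3*cos(3*w)/3 - 2*w**2*sin(3*w)/3 - 5*w**2*cos(3*w)/9 + 10*w*sin(3*w)/27 - 10*w*cos(3*w)/9 + 10*sin(3*w)/27 + 91*cos(3*w)/81 + C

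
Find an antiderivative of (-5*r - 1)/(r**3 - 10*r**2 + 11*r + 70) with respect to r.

-2*log(r - 7) + 13*log(r - 5)/7 + log(r + 2)/7 + C

Factor the denominator: (r - 7)*(r - 5)*(r + 2).
Partial-fraction decomposition: 1/(7*(r + 2)) + 13/(7*(r - 5)) - 2/(r - 7).
Integrate each term: A/(r−a) contributes A·log|r−a|.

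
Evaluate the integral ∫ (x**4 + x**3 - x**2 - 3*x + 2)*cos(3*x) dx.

Use integration by parts with u = x**4 + x**3 - x**2 - 3*x + 2, dv = cos(3*x) dx, so v = sin(3*x)/3.
Apply parts 4 times (tabular method): alternate signs, differentiate u down to 0, integrate dv up.

x**4*sin(3*x)/3 + x**3*sin(3*x)/3 + 4*x**3*cos(3*x)/9 - 7*x**2*sin(3*x)/9 + x**2*cos(3*x)/3 - 11*x*sin(3*x)/9 - 14*x*cos(3*x)/27 + 68*sin(3*x)/81 - 11*cos(3*x)/27 + C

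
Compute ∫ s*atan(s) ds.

s**2*atan(s)/2 - s/2 + atan(s)/2 + C

Use integration by parts with u = arctan(s), dv = s ds.
Then du = 1/(s**2 + 1) ds.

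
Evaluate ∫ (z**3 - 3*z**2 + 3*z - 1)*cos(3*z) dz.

Use integration by parts with u = z**3 - 3*z**2 + 3*z - 1, dv = cos(3*z) dz, so v = sin(3*z)/3.
Apply parts 3 times (tabular method): alternate signs, differentiate u down to 0, integrate dv up.

z**3*sin(3*z)/3 - z**2*sin(3*z) + z**2*cos(3*z)/3 + 7*z*sin(3*z)/9 - 2*z*cos(3*z)/3 - sin(3*z)/9 + 7*cos(3*z)/27 + C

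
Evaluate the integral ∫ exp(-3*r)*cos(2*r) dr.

2*exp(-3*r)*sin(2*r)/13 - 3*exp(-3*r)*cos(2*r)/13 + C

Let I denote the integral. Integrate by parts with u = cos(2*r), dv = exp(-3*r) dr, so v = -exp(-3*r)/3: I = -exp(-3*r)*cos(2*r)/3 − (2/3)·∫ exp(-3*r)*sin(2*r) dr.
Apply parts again with u = sin(2*r), dv = exp(-3*r) dr: ∫ exp(-3*r)*sin(2*r) dr = -exp(-3*r)*sin(2*r)/3 + (2/3)·I. Substituting back brings back I: I = 2*exp(-3*r)*sin(2*r)/9 - exp(-3*r)*cos(2*r)/3 − (4/9)·I.
Solving for I: (1 + 4/9)·I equals the remaining terms, so I = (9/13)·(2*exp(-3*r)*sin(2*r)/9 - exp(-3*r)*cos(2*r)/3).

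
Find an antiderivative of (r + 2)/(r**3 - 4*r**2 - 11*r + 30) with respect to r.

Factor the denominator: (r - 5)*(r - 2)*(r + 3).
Partial-fraction decomposition: -1/(40*(r + 3)) - 4/(15*(r - 2)) + 7/(24*(r - 5)).
Integrate each term: A/(r−a) contributes A·log|r−a|.

7*log(r - 5)/24 - 4*log(r - 2)/15 - log(r + 3)/40 + C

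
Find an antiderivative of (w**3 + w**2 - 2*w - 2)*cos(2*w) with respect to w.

w**3*sin(2*w)/2 + w**2*sin(2*w)/2 + 3*w**2*cos(2*w)/4 - 7*w*sin(2*w)/4 + w*cos(2*w)/2 - 5*sin(2*w)/4 - 7*cos(2*w)/8 + C

Use integration by parts with u = w**3 + w**2 - 2*w - 2, dv = cos(2*w) dw, so v = sin(2*w)/2.
Apply parts 3 times (tabular method): alternate signs, differentiate u down to 0, integrate dv up.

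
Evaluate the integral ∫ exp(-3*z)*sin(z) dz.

Let I denote the integral. Integrate by parts with u = sin(z), dv = exp(-3*z) dz, so v = -exp(-3*z)/3: I = -exp(-3*z)*sin(z)/3 + (1/3)·∫ exp(-3*z)*cos(z) dz.
Apply parts again with u = cos(z), dv = exp(-3*z) dz: ∫ exp(-3*z)*cos(z) dz = -exp(-3*z)*cos(z)/3 − (1/3)·I. Substituting back brings back I: I = -exp(-3*z)*sin(z)/3 - exp(-3*z)*cos(z)/9 − (1/9)·I.
Solving for I: (1 + 1/9)·I equals the remaining terms, so I = (9/10)·(-exp(-3*z)*sin(z)/3 - exp(-3*z)*cos(z)/9).

-3*exp(-3*z)*sin(z)/10 - exp(-3*z)*cos(z)/10 + C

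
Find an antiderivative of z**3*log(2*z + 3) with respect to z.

Use integration by parts with u = log(2*z + 3), dv = z**3 dz.
Then du = 2/(2*z + 3) dz and v = z**4/4.

z**4*log(2*z + 3)/4 - z**4/16 + z**3/8 - 9*z**2/32 + 27*z/32 - 81*log(2*z + 3)/64 + C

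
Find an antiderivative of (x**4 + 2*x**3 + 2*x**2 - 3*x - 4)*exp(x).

Use integration by parts with u = x**4 + 2*x**3 + 2*x**2 - 3*x - 4, dv = exp(x) dx, so v = exp(x).
Apply parts 4 times (tabular method): alternate signs, differentiate u down to 0, integrate dv up.

(x**4 - 2*x**3 + 8*x**2 - 19*x + 15)*exp(x) + C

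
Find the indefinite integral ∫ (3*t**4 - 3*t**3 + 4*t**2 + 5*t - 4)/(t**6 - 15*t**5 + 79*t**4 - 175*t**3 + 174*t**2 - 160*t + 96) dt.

Factor the denominator: (t - 6)*(t - 4)**2*(t - 1)*(t**2 + 1).
Partial-fraction decomposition: -(573*t + 1255)/(21386*(t**2 + 1)) - 1/(18*(t - 1)) - 23543/(5202*(t - 4)) - 328/(51*(t - 4)**2) + 341/(74*(t - 6)).
Integrate each term; A/(t−a) gives A·log|t−a|; the (Bt+D)/(t²+p²) term gives a log and an atan.

341*log(t - 6)/74 - 23543*log(t - 4)/5202 - log(t - 1)/18 - 573*log(t**2 + 1)/42772 - 1255*atan(t)/21386 + 328/(51*t - 204) + C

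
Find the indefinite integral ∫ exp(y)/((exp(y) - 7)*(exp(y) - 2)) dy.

log(exp(y) - 7)/5 - log(exp(y) - 2)/5 + C

Let u = e^y, du = e^y dy.
The integral becomes ∫ du/((u-7)(u-2)); decompose into partial fractions.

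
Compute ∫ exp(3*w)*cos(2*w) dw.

2*exp(3*w)*sin(2*w)/13 + 3*exp(3*w)*cos(2*w)/13 + C

Let I denote the integral. Integrate by parts with u = cos(2*w), dv = exp(3*w) dw, so v = exp(3*w)/3: I = exp(3*w)*cos(2*w)/3 + (2/3)·∫ exp(3*w)*sin(2*w) dw.
Apply parts again with u = sin(2*w), dv = exp(3*w) dw: ∫ exp(3*w)*sin(2*w) dw = exp(3*w)*sin(2*w)/3 − (2/3)·I. Substituting back brings back I: I = 2*exp(3*w)*sin(2*w)/9 + exp(3*w)*cos(2*w)/3 − (4/9)·I.
Solving for I: (1 + 4/9)·I equals the remaining terms, so I = (9/13)·(2*exp(3*w)*sin(2*w)/9 + exp(3*w)*cos(2*w)/3).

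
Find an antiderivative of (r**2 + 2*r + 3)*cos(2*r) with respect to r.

Use integration by parts with u = r**2 + 2*r + 3, dv = cos(2*r) dr, so v = sin(2*r)/2.
Apply parts 2 times (tabular method): alternate signs, differentiate u down to 0, integrate dv up.

r**2*sin(2*r)/2 + r*sin(2*r) + r*cos(2*r)/2 + 5*sin(2*r)/4 + cos(2*r)/2 + C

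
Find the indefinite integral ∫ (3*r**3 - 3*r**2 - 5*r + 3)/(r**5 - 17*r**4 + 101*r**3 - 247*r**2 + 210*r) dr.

Factor the denominator: r*(r - 7)*(r - 5)*(r - 3)*(r - 2).
Partial-fraction decomposition: -1/(6*(r - 2)) + 7/(4*(r - 3)) - 139/(30*(r - 5)) + 85/(28*(r - 7)) + 1/(70*r).
Integrate each term: A/(r−a) contributes A·log|r−a|.

log(r)/70 + 85*log(r - 7)/28 - 139*log(r - 5)/30 + 7*log(r - 3)/4 - log(r - 2)/6 + C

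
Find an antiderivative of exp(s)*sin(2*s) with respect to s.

exp(s)*sin(2*s)/5 - 2*exp(s)*cos(2*s)/5 + C

Let I denote the integral. Integrate by parts with u = sin(2*s), dv = exp(s) ds, so v = exp(s): I = exp(s)*sin(2*s) − 2·∫ exp(s)*cos(2*s) ds.
Apply parts again with u = cos(2*s), dv = exp(s) ds: ∫ exp(s)*cos(2*s) ds = exp(s)*cos(2*s) + 2·I. Substituting back brings back I: I = exp(s)*sin(2*s) - 2*exp(s)*cos(2*s) − 4·I.
Solving for I: (1 + 4)·I equals the remaining terms, so I = (1/5)·(exp(s)*sin(2*s) - 2*exp(s)*cos(2*s)).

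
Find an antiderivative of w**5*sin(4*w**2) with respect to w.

-w**4*cos(4*w**2)/8 + w**2*sin(4*w**2)/16 + cos(4*w**2)/64 + C

Let u = w², du = 2w dw; rewrite as (1/2)∫ u^2·sin(4u) du.
Now integrate by parts 2 times.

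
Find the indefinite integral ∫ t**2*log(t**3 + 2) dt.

Let u = t**3 + 2, so du = (3*t**2) dt.
The integral becomes (1/3)·∫ log(u) du; integrate by parts with u′=log(u), dv′=du.

t**3*log(t**3 + 2)/3 - t**3/3 + 2*log(t**3 + 2)/3 + C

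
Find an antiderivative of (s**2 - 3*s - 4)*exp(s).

(s**2 - 5*s + 1)*exp(s) + C

Use integration by parts with u = s**2 - 3*s - 4, dv = exp(s) ds, so v = exp(s).
Apply parts 2 times (tabular method): alternate signs, differentiate u down to 0, integrate dv up.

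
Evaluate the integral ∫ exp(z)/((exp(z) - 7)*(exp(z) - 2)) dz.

Let u = e^z, du = e^z dz.
The integral becomes ∫ du/((u-2)(u-7)); decompose into partial fractions.

log(exp(z) - 7)/5 - log(exp(z) - 2)/5 + C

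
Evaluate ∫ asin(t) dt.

t*asin(t) + sqrt(-t**2 + 1) + C

Use integration by parts with u = arcsin(t), dv = dt.
Then du = 1/sqrt(-t**2 + 1) dt.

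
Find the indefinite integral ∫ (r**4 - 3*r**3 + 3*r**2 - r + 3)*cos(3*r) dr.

Use integration by parts with u = r**4 - 3*r**3 + 3*r**2 - r + 3, dv = cos(3*r) dr, so v = sin(3*r)/3.
Apply parts 4 times (tabular method): alternate signs, differentiate u down to 0, integrate dv up.

r**4*sin(3*r)/3 - r**3*sin(3*r) + 4*r**3*cos(3*r)/9 + 5*r**2*sin(3*r)/9 - r**2*cos(3*r) + r*sin(3*r)/3 + 10*r*cos(3*r)/27 + 71*sin(3*r)/81 + cos(3*r)/9 + C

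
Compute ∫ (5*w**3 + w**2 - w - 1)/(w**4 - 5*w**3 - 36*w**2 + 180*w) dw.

-log(w)/180 + 1109*log(w - 6)/72 - 644*log(w - 5)/55 + 1039*log(w + 6)/792 + C

Factor the denominator: w*(w - 6)*(w - 5)*(w + 6).
Partial-fraction decomposition: 1039/(792*(w + 6)) - 644/(55*(w - 5)) + 1109/(72*(w - 6)) - 1/(180*w).
Integrate each term: A/(w−a) contributes A·log|w−a|.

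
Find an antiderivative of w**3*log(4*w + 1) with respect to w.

Use integration by parts with u = log(4*w + 1), dv = w**3 dw.
Then du = 4/(4*w + 1) dw and v = w**4/4.

w**4*log(4*w + 1)/4 - w**4/16 + w**3/48 - w**2/128 + w/256 - log(4*w + 1)/1024 + C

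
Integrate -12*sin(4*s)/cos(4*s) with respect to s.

Let u = cos(4*s), so du = (-4*sin(4*s)) ds.
Rewriting, the integral becomes 3·∫ 1/u du = 3·log(u).
Substituting back, u = cos(4*s).

3*log(cos(4*s)) + C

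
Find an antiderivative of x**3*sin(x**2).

Let u = x², du = 2x dx; rewrite as (1/2)∫ u^1·sin(1u) du.
Now integrate by parts 1 time.

-x**2*cos(x**2)/2 + sin(x**2)/2 + C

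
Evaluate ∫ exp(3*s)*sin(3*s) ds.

exp(3*s)*sin(3*s)/6 - exp(3*s)*cos(3*s)/6 + C

Let I denote the integral. Integrate by parts with u = sin(3*s), dv = exp(3*s) ds, so v = exp(3*s)/3: I = exp(3*s)*sin(3*s)/3 − ∫ exp(3*s)*cos(3*s) ds.
Apply parts again with u = cos(3*s), dv = exp(3*s) ds: ∫ exp(3*s)*cos(3*s) ds = exp(3*s)*cos(3*s)/3 + I. Substituting back brings back I: I = exp(3*s)*sin(3*s)/3 - exp(3*s)*cos(3*s)/3 − I.
Solving for I: (1 + 1)·I equals the remaining terms, so I = (1/2)·(exp(3*s)*sin(3*s)/3 - exp(3*s)*cos(3*s)/3).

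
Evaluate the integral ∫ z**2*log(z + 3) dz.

z**3*log(z + 3)/3 - z**3/9 + z**2/2 - 3*z + 9*log(z + 3) + C

Use integration by parts with u = log(z + 3), dv = z**2 dz.
Then du = 1/(z + 3) dz and v = z**3/3.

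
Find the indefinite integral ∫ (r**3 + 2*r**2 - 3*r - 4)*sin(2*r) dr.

Use integration by parts with u = r**3 + 2*r**2 - 3*r - 4, dv = sin(2*r) dr, so v = -cos(2*r)/2.
Apply parts 3 times (tabular method): alternate signs, differentiate u down to 0, integrate dv up.

-r**3*cos(2*r)/2 + 3*r**2*sin(2*r)/4 - r**2*cos(2*r) + r*sin(2*r) + 9*r*cos(2*r)/4 - 9*sin(2*r)/8 + 5*cos(2*r)/2 + C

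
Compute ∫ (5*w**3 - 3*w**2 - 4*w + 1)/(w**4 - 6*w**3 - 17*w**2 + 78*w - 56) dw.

1541*log(w - 7)/330 - 7*log(w - 2)/10 - log(w - 1)/30 + 117*log(w + 4)/110 + C

Factor the denominator: (w - 7)*(w - 2)*(w - 1)*(w + 4).
Partial-fraction decomposition: 117/(110*(w + 4)) - 1/(30*(w - 1)) - 7/(10*(w - 2)) + 1541/(330*(w - 7)).
Integrate each term: A/(w−a) contributes A·log|w−a|.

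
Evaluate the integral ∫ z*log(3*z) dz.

z**2*(log(z) + log(3))/2 - z**2/4 + C

Use integration by parts with u = log(3*z), dv = z dz.
Then du = 1/z dz and v = z**2/2.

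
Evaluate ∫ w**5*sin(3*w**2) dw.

-w**4*cos(3*w**2)/6 + w**2*sin(3*w**2)/9 + cos(3*w**2)/27 + C

Let u = w², du = 2w dw; rewrite as (1/2)∫ u^2·sin(3u) du.
Now integrate by parts 2 times.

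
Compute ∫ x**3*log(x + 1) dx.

x**4*log(x + 1)/4 - x**4/16 + x**3/12 - x**2/8 + x/4 - log(x + 1)/4 + C

Use integration by parts with u = log(x + 1), dv = x**3 dx.
Then du = 1/(x + 1) dx and v = x**4/4.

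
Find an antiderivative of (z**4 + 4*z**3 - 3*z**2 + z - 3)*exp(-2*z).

Use integration by parts with u = z**4 + 4*z**3 - 3*z**2 + z - 3, dv = exp(-2*z) dz, so v = -exp(-2*z)/2.
Apply parts 4 times (tabular method): alternate signs, differentiate u down to 0, integrate dv up.

(-2*z**4 - 12*z**3 - 12*z**2 - 14*z - 1)*exp(-2*z)/4 + C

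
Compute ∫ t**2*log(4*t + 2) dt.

t**3*log(4*t + 2)/3 - t**3/9 + t**2/12 - t/12 + log(2*t + 1)/24 + C

Use integration by parts with u = log(4*t + 2), dv = t**2 dt.
Then du = 4/(4*t + 2) dt and v = t**3/3.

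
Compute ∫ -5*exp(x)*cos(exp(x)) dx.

Let u = exp(x), so du = (exp(x)) dx.
Rewriting, the integral becomes -5·∫ cos(u) du = -5·sin(u).
Substituting back, u = exp(x).

-5*sin(exp(x)) + C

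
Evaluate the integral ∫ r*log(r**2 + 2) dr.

Let u = r**2 + 2, so du = (2*r) dr.
The integral becomes (1/2)·∫ log(u) du; integrate by parts with u′=log(u), dv′=du.

r**2*log(r**2 + 2)/2 - r**2/2 + log(r**2 + 2) + C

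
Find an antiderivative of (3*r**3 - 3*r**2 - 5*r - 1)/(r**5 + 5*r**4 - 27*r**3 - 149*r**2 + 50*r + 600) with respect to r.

137*log(r - 5)/1080 - log(r - 2)/630 - 47*log(r + 3)/40 + 221*log(r + 4)/54 - 213*log(r + 5)/70 + C

Factor the denominator: (r - 5)*(r - 2)*(r + 3)*(r + 4)*(r + 5).
Partial-fraction decomposition: -213/(70*(r + 5)) + 221/(54*(r + 4)) - 47/(40*(r + 3)) - 1/(630*(r - 2)) + 137/(1080*(r - 5)).
Integrate each term: A/(r−a) contributes A·log|r−a|.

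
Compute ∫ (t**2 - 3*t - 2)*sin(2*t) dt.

-t**2*cos(2*t)/2 + t*sin(2*t)/2 + 3*t*cos(2*t)/2 - 3*sin(2*t)/4 + 5*cos(2*t)/4 + C

Use integration by parts with u = t**2 - 3*t - 2, dv = sin(2*t) dt, so v = -cos(2*t)/2.
Apply parts 2 times (tabular method): alternate signs, differentiate u down to 0, integrate dv up.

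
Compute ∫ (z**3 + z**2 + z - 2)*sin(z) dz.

Use integration by parts with u = z**3 + z**2 + z - 2, dv = sin(z) dz, so v = -cos(z).
Apply parts 3 times (tabular method): alternate signs, differentiate u down to 0, integrate dv up.

-z**3*cos(z) + 3*z**2*sin(z) - z**2*cos(z) + 2*z*sin(z) + 5*z*cos(z) - 5*sin(z) + 4*cos(z) + C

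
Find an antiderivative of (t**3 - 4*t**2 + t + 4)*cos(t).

Use integration by parts with u = t**3 - 4*t**2 + t + 4, dv = cos(t) dt, so v = sin(t).
Apply parts 3 times (tabular method): alternate signs, differentiate u down to 0, integrate dv up.

t**3*sin(t) - 4*t**2*sin(t) + 3*t**2*cos(t) - 5*t*sin(t) - 8*t*cos(t) + 12*sin(t) - 5*cos(t) + C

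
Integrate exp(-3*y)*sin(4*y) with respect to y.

-3*exp(-3*y)*sin(4*y)/25 - 4*exp(-3*y)*cos(4*y)/25 + C

Let I denote the integral. Integrate by parts with u = sin(4*y), dv = exp(-3*y) dy, so v = -exp(-3*y)/3: I = -exp(-3*y)*sin(4*y)/3 + (4/3)·∫ exp(-3*y)*cos(4*y) dy.
Apply parts again with u = cos(4*y), dv = exp(-3*y) dy: ∫ exp(-3*y)*cos(4*y) dy = -exp(-3*y)*cos(4*y)/3 − (4/3)·I. Substituting back brings back I: I = -exp(-3*y)*sin(4*y)/3 - 4*exp(-3*y)*cos(4*y)/9 − (16/9)·I.
Solving for I: (1 + 16/9)·I equals the remaining terms, so I = (9/25)·(-exp(-3*y)*sin(4*y)/3 - 4*exp(-3*y)*cos(4*y)/9).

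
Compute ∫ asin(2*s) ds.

s*asin(2*s) + sqrt(-4*s**2 + 1)/2 + C

Use integration by parts with u = arcsin(2*s), dv = ds.
Then du = 2/sqrt(-4*s**2 + 1) ds.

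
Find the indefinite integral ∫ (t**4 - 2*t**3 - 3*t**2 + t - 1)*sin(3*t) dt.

Use integration by parts with u = t**4 - 2*t**3 - 3*t**2 + t - 1, dv = sin(3*t) dt, so v = -cos(3*t)/3.
Apply parts 4 times (tabular method): alternate signs, differentiate u down to 0, integrate dv up.

-t**4*cos(3*t)/3 + 4*t**3*sin(3*t)/9 + 2*t**3*cos(3*t)/3 - 2*t**2*sin(3*t)/3 + 13*t**2*cos(3*t)/9 - 26*t*sin(3*t)/27 - 7*t*cos(3*t)/9 + 7*sin(3*t)/27 + cos(3*t)/81 + C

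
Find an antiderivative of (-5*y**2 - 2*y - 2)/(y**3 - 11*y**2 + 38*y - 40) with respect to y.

-137*log(y - 5)/3 + 45*log(y - 4) - 13*log(y - 2)/3 + C

Factor the denominator: (y - 5)*(y - 4)*(y - 2).
Partial-fraction decomposition: -13/(3*(y - 2)) + 45/(y - 4) - 137/(3*(y - 5)).
Integrate each term: A/(y−a) contributes A·log|y−a|.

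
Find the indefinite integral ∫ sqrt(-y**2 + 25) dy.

y*sqrt(-y**2 + 25)/2 + 25*asin(y/5)/2 + C

Substitute y = 5·sin(θ), so dy = 5·cos(θ) dθ and the radical becomes sqrt(-y**2 + 25) = 5·cos(θ) by the Pythagorean identity.
Integrate the resulting trig expression in θ, then back-substitute θ = asin(y/5), sin(θ) = y/5, cos(θ) = sqrt(-y**2 + 25)/5 (absorbing any constant into C).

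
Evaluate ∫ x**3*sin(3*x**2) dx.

-x**2*cos(3*x**2)/6 + sin(3*x**2)/18 + C

Let u = x², du = 2x dx; rewrite as (1/2)∫ u^1·sin(3u) du.
Now integrate by parts 1 time.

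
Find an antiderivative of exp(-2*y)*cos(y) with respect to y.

Let I denote the integral. Integrate by parts with u = cos(y), dv = exp(-2*y) dy, so v = -exp(-2*y)/2: I = -exp(-2*y)*cos(y)/2 − (1/2)·∫ exp(-2*y)*sin(y) dy.
Apply parts again with u = sin(y), dv = exp(-2*y) dy: ∫ exp(-2*y)*sin(y) dy = -exp(-2*y)*sin(y)/2 + (1/2)·I. Substituting back brings back I: I = exp(-2*y)*sin(y)/4 - exp(-2*y)*cos(y)/2 − (1/4)·I.
Solving for I: (1 + 1/4)·I equals the remaining terms, so I = (4/5)·(exp(-2*y)*sin(y)/4 - exp(-2*y)*cos(y)/2).

exp(-2*y)*sin(y)/5 - 2*exp(-2*y)*cos(y)/5 + C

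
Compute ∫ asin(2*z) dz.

Use integration by parts with u = arcsin(2*z), dv = dz.
Then du = 2/sqrt(-4*z**2 + 1) dz.

z*asin(2*z) + sqrt(-4*z**2 + 1)/2 + C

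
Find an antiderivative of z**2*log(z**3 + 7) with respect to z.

z**3*log(z**3 + 7)/3 - z**3/3 + 7*log(z**3 + 7)/3 + C

Let u = z**3 + 7, so du = (3*z**2) dz.
The integral becomes (1/3)·∫ log(u) du; integrate by parts with u′=log(u), dv′=du.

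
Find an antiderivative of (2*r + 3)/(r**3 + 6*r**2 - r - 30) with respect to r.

Factor the denominator: (r - 2)*(r + 3)*(r + 5).
Partial-fraction decomposition: -1/(2*(r + 5)) + 3/(10*(r + 3)) + 1/(5*(r - 2)).
Integrate each term: A/(r−a) contributes A·log|r−a|.

log(r - 2)/5 + 3*log(r + 3)/10 - log(r + 5)/2 + C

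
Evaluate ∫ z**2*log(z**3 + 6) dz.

Let u = z**3 + 6, so du = (3*z**2) dz.
The integral becomes (1/3)·∫ log(u) du; integrate by parts with u′=log(u), dv′=du.

z**3*log(z**3 + 6)/3 - z**3/3 + 2*log(z**3 + 6) + C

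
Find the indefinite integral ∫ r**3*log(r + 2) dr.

r**4*log(r + 2)/4 - r**4/16 + r**3/6 - r**2/2 + 2*r - 4*log(r + 2) + C

Use integration by parts with u = log(r + 2), dv = r**3 dr.
Then du = 1/(r + 2) dr and v = r**4/4.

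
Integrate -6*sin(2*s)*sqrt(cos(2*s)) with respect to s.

2*cos(2*s)**(3/2) + C

Let u = cos(2*s), so du = (-2*sin(2*s)) ds.
Rewriting, the integral becomes 3·∫ √u du = 3·(2/3)u^(3/2).
Substituting back, u = cos(2*s).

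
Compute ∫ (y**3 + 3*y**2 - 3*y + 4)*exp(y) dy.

Use integration by parts with u = y**3 + 3*y**2 - 3*y + 4, dv = exp(y) dy, so v = exp(y).
Apply parts 3 times (tabular method): alternate signs, differentiate u down to 0, integrate dv up.

(y**3 - 3*y + 7)*exp(y) + C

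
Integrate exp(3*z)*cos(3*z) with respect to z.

exp(3*z)*sin(3*z)/6 + exp(3*z)*cos(3*z)/6 + C

Let I denote the integral. Integrate by parts with u = cos(3*z), dv = exp(3*z) dz, so v = exp(3*z)/3: I = exp(3*z)*cos(3*z)/3 + ∫ exp(3*z)*sin(3*z) dz.
Apply parts again with u = sin(3*z), dv = exp(3*z) dz: ∫ exp(3*z)*sin(3*z) dz = exp(3*z)*sin(3*z)/3 − I. Substituting back brings back I: I = exp(3*z)*sin(3*z)/3 + exp(3*z)*cos(3*z)/3 − I.
Solving for I: (1 + 1)·I equals the remaining terms, so I = (1/2)·(exp(3*z)*sin(3*z)/3 + exp(3*z)*cos(3*z)/3).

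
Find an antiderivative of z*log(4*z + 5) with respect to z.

z**2*log(4*z + 5)/2 - z**2/4 + 5*z/8 - 25*log(4*z + 5)/32 + C

Use integration by parts with u = log(4*z + 5), dv = z dz.
Then du = 4/(4*z + 5) dz and v = z**2/2.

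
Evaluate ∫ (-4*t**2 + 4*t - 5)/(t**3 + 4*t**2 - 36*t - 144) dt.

Factor the denominator: (t - 6)*(t + 4)*(t + 6).
Partial-fraction decomposition: -173/(24*(t + 6)) + 17/(4*(t + 4)) - 25/(24*(t - 6)).
Integrate each term: A/(t−a) contributes A·log|t−a|.

-25*log(t - 6)/24 + 17*log(t + 4)/4 - 173*log(t + 6)/24 + C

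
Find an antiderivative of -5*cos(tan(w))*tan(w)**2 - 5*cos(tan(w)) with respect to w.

-5*sin(tan(w)) + C

Let u = tan(w), so du = (tan(w)**2 + 1) dw.
Rewriting, the integral becomes -5·∫ cos(u) du = -5·sin(u).
Substituting back, u = tan(w).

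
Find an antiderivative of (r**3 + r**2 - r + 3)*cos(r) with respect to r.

Use integration by parts with u = r**3 + r**2 - r + 3, dv = cos(r) dr, so v = sin(r).
Apply parts 3 times (tabular method): alternate signs, differentiate u down to 0, integrate dv up.

r**3*sin(r) + r**2*sin(r) + 3*r**2*cos(r) - 7*r*sin(r) + 2*r*cos(r) + sin(r) - 7*cos(r) + C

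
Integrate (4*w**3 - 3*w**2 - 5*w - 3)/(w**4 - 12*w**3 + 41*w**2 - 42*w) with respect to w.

Factor the denominator: w*(w - 7)*(w - 3)*(w - 2).
Partial-fraction decomposition: 7/(10*(w - 2)) - 21/(4*(w - 3)) + 1187/(140*(w - 7)) + 1/(14*w).
Integrate each term: A/(w−a) contributes A·log|w−a|.

log(w)/14 + 1187*log(w - 7)/140 - 21*log(w - 3)/4 + 7*log(w - 2)/10 + C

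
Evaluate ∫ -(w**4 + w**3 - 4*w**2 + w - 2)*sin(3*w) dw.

w**4*cos(3*w)/3 - 4*w**3*sin(3*w)/9 + w**3*cos(3*w)/3 - w**2*sin(3*w)/3 - 16*w**2*cos(3*w)/9 + 32*w*sin(3*w)/27 + w*cos(3*w)/9 - sin(3*w)/27 - 22*cos(3*w)/81 + C

Use integration by parts with u = w**4 + w**3 - 4*w**2 + w - 2, dv = -sin(3*w) dw, so v = cos(3*w)/3.
Apply parts 4 times (tabular method): alternate signs, differentiate u down to 0, integrate dv up.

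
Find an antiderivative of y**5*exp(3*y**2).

Let u = y², du = 2y dy; rewrite as (1/2)∫ u^2·exp(3u) du.
Now integrate by parts 2 times.

(9*y**4 - 6*y**2 + 2)*exp(3*y**2)/54 + C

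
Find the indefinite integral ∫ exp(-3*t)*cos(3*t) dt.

exp(-3*t)*sin(3*t)/6 - exp(-3*t)*cos(3*t)/6 + C

Let I denote the integral. Integrate by parts with u = cos(3*t), dv = exp(-3*t) dt, so v = -exp(-3*t)/3: I = -exp(-3*t)*cos(3*t)/3 − ∫ exp(-3*t)*sin(3*t) dt.
Apply parts again with u = sin(3*t), dv = exp(-3*t) dt: ∫ exp(-3*t)*sin(3*t) dt = -exp(-3*t)*sin(3*t)/3 + I. Substituting back brings back I: I = exp(-3*t)*sin(3*t)/3 - exp(-3*t)*cos(3*t)/3 − I.
Solving for I: (1 + 1)·I equals the remaining terms, so I = (1/2)·(exp(-3*t)*sin(3*t)/3 - exp(-3*t)*cos(3*t)/3).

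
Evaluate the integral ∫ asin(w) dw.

Use integration by parts with u = arcsin(w), dv = dw.
Then du = 1/sqrt(-w**2 + 1) dw.

w*asin(w) + sqrt(-w**2 + 1) + C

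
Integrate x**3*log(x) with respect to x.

x**4*log(x)/4 - x**4/16 + C

Use integration by parts with u = log(x), dv = x**3 dx.
Then du = 1/x dx and v = x**4/4.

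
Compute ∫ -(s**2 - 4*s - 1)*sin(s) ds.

s**2*cos(s) - 2*s*sin(s) - 4*s*cos(s) + 4*sin(s) - 3*cos(s) + C

Use integration by parts with u = s**2 - 4*s - 1, dv = -sin(s) ds, so v = cos(s).
Apply parts 2 times (tabular method): alternate signs, differentiate u down to 0, integrate dv up.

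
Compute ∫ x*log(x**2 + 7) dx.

Let u = x**2 + 7, so du = (2*x) dx.
The integral becomes (1/2)·∫ log(u) du; integrate by parts with u′=log(u), dv′=du.

x**2*log(x**2 + 7)/2 - x**2/2 + 7*log(x**2 + 7)/2 + C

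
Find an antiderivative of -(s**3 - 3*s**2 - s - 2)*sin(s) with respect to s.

Use integration by parts with u = s**3 - 3*s**2 - s - 2, dv = -sin(s) ds, so v = cos(s).
Apply parts 3 times (tabular method): alternate signs, differentiate u down to 0, integrate dv up.

s**3*cos(s) - 3*s**2*sin(s) - 3*s**2*cos(s) + 6*s*sin(s) - 7*s*cos(s) + 7*sin(s) + 4*cos(s) + C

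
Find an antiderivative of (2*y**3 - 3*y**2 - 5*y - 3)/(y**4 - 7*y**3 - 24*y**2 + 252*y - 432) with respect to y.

Factor the denominator: (y - 6)*(y - 4)*(y - 3)*(y + 6).
Partial-fraction decomposition: 19/(40*(y + 6)) + 1/(3*(y - 3)) - 57/(20*(y - 4)) + 97/(24*(y - 6)).
Integrate each term: A/(y−a) contributes A·log|y−a|.

97*log(y - 6)/24 - 57*log(y - 4)/20 + log(y - 3)/3 + 19*log(y + 6)/40 + C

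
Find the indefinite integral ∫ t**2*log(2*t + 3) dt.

t**3*log(2*t + 3)/3 - t**3/9 + t**2/4 - 3*t/4 + 9*log(2*t + 3)/8 + C

Use integration by parts with u = log(2*t + 3), dv = t**2 dt.
Then du = 2/(2*t + 3) dt and v = t**3/3.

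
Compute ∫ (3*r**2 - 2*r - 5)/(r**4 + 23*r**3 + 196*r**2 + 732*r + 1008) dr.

Factor the denominator: (r + 4)*(r + 6)**2*(r + 7).
Partial-fraction decomposition: -52/(r + 7) + 191/(4*(r + 6)) - 115/(2*(r + 6)**2) + 17/(4*(r + 4)).
Integrate each term; A/(r−a) gives A·log|r−a|; A/(r−a)² gives −A/(r−a).

17*log(r + 4)/4 + 191*log(r + 6)/4 - 52*log(r + 7) + 115/(2*r + 12) + C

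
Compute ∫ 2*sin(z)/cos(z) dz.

Let u = cos(z), so du = (-sin(z)) dz.
Rewriting, the integral becomes -2·∫ 1/u du = -2·log(u).
Substituting back, u = cos(z).

-2*log(cos(z)) + C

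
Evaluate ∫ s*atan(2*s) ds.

s**2*atan(2*s)/2 - s/4 + atan(2*s)/8 + C

Use integration by parts with u = arctan(2*s), dv = s ds.
Then du = 2/(4*s**2 + 1) ds.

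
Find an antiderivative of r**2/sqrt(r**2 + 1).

Substitute r = tan(θ), so dr = sec(θ)^2 dθ and the radical becomes sqrt(r**2 + 1) = sec(θ) by the Pythagorean identity.
Integrate the resulting trig expression in θ, then back-substitute tan(θ) = r, sec(θ) = sqrt(r**2 + 1) (absorbing any constant into C).

r*sqrt(r**2 + 1)/2 - log(r + sqrt(r**2 + 1))/2 + C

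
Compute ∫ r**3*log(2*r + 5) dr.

Use integration by parts with u = log(2*r + 5), dv = r**3 dr.
Then du = 2/(2*r + 5) dr and v = r**4/4.

r**4*log(2*r + 5)/4 - r**4/16 + 5*r**3/24 - 25*r**2/32 + 125*r/32 - 625*log(2*r + 5)/64 + C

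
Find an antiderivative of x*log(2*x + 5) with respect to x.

x**2*log(2*x + 5)/2 - x**2/4 + 5*x/4 - 25*log(2*x + 5)/8 + C

Use integration by parts with u = log(2*x + 5), dv = x dx.
Then du = 2/(2*x + 5) dx and v = x**2/2.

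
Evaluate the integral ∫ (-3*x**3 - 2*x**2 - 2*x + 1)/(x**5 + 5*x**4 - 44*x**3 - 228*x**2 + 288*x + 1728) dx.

Factor the denominator: (x - 6)*(x - 3)*(x + 4)**2*(x + 6).
Partial-fraction decomposition: 589/(432*(x + 6)) - 6071/(4900*(x + 4)) + 169/(140*(x + 4)**2) + 104/(1323*(x - 3)) - 731/(3600*(x - 6)).
Integrate each term; A/(x−a) gives A·log|x−a|; A/(x−a)² gives −A/(x−a).

-731*log(x - 6)/3600 + 104*log(x - 3)/1323 - 6071*log(x + 4)/4900 + 589*log(x + 6)/432 - 169/(140*x + 560) + C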